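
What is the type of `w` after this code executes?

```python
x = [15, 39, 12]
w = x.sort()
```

list.sort() returns None (sorts in place)

NoneType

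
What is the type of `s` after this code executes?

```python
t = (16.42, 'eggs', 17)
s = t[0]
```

Index 0 of tuple is 16.42 which is float

float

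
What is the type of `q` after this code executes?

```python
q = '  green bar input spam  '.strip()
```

str.strip() returns str

str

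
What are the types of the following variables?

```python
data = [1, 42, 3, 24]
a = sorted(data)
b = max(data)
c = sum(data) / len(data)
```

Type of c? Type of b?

int / int returns float; max of ints returns int

float, int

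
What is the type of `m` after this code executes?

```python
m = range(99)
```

range() returns a range object

range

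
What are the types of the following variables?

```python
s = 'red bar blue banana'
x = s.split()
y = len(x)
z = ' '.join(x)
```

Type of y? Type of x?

len() returns int; str.split() returns list

int, list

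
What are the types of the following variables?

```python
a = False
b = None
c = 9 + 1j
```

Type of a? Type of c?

a is bool; c is complex

bool, complex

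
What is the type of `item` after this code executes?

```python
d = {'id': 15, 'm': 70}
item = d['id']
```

Accessing dict[str, int] with key 'id' returns int value 15

int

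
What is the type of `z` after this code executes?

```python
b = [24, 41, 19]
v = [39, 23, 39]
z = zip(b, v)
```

zip() returns a zip iterator object

zip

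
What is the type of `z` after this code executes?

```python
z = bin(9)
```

bin() returns str representation

str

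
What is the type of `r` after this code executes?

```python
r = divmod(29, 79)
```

divmod() returns a tuple (quotient, remainder)

tuple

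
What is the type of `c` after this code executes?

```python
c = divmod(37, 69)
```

divmod() returns a tuple (quotient, remainder)

tuple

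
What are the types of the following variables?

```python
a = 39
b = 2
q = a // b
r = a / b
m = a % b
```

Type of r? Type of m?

int / int returns float; int % int returns int

float, int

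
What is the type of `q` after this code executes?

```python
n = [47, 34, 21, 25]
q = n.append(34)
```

list.append() returns None (mutates in place)

NoneType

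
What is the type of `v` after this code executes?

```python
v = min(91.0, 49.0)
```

min() of floats returns float

float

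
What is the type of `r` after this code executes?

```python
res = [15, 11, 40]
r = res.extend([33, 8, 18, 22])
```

list.extend() returns None

NoneType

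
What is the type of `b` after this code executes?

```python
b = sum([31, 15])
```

sum() of ints returns int

int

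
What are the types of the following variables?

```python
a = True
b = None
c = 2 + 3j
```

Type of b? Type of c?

b is NoneType; c is complex

NoneType, complex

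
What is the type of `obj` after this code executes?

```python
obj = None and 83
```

'and' returns first falsy value (None)

NoneType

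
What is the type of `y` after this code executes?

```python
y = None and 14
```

'and' returns first falsy value (None)

NoneType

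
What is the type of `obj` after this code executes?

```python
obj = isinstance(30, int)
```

isinstance() returns bool

bool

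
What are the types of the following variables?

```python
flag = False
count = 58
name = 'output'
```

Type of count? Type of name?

count is int; name is str

int, str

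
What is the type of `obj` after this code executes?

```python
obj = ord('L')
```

ord() returns int (Unicode code point)

int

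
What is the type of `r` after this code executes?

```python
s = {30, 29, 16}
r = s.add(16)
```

set.add() returns None (mutates in place)

NoneType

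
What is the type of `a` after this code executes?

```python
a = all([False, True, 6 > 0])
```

all() returns bool

bool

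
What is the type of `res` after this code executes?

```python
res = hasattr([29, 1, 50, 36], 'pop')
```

hasattr() returns bool

bool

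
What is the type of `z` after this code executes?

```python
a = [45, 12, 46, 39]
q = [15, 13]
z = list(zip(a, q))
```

list(zip(...)) returns a list of tuples

list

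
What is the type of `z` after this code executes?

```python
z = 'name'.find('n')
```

str.find() returns int (index, or -1)

int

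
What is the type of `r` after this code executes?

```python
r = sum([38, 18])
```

sum() of ints returns int

int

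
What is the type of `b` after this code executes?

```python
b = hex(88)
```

hex() returns str representation

str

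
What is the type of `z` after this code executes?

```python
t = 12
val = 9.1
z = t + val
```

int + float returns float (12 + 9.1 = 21.1)

float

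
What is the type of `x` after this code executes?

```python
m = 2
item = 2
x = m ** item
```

int ** positive int returns int (2 ** 2 = 4)

int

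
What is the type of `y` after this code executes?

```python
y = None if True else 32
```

Ternary: condition is True, if branch (None) taken → NoneType

NoneType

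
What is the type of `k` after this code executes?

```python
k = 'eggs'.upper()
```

str.upper() returns str

str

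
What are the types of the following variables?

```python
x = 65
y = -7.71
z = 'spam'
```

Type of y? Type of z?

y is float; z is str

float, str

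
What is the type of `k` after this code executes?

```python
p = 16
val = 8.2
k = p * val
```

int * float returns float (16 * 8.2 = 131.2)

float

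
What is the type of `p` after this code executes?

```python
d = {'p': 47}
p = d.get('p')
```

dict.get() returns the value (int) when key is found

int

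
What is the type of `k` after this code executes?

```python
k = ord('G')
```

ord() returns int (Unicode code point)

int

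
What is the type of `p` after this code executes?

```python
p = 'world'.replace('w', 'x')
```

str.replace() returns str

str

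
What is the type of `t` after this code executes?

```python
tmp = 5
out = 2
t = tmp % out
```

int % int returns int (5 % 2 = 1)

int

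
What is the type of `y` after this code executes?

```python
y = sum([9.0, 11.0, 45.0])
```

sum() of floats returns float

float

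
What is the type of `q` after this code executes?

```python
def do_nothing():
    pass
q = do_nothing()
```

A function with no return statement returns None

NoneType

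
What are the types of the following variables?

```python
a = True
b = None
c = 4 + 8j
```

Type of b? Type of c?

b is NoneType; c is complex

NoneType, complex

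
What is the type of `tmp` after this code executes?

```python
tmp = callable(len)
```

callable() returns bool

bool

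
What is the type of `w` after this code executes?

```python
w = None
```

None has type NoneType

NoneType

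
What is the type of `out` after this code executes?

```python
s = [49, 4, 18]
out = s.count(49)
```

list.count() returns int

int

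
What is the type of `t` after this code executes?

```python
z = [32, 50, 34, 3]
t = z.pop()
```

list.pop() returns the popped element (int here)

int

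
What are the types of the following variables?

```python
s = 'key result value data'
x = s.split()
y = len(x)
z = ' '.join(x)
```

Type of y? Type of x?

len() returns int; str.split() returns list

int, list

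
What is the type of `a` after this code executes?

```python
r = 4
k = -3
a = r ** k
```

int ** negative int returns float

float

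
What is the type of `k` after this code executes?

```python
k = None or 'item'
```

'or' with None returns the other value ('item', str)

str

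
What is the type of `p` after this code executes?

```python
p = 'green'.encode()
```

str.encode() returns bytes

bytes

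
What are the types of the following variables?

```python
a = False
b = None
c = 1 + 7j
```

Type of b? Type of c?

b is NoneType; c is complex

NoneType, complex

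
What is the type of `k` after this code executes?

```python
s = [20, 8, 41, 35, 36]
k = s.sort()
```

list.sort() returns None (sorts in place)

NoneType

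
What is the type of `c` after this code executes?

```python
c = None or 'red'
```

'or' with None returns the other value ('red', str)

str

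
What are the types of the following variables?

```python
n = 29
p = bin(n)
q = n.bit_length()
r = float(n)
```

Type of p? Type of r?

bin() returns str; float() returns float

str, float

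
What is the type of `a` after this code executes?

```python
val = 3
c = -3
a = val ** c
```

int ** negative int returns float

float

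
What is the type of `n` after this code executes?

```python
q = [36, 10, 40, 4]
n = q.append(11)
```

list.append() returns None (mutates in place)

NoneType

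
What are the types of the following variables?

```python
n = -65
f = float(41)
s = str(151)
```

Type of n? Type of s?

n is int; s is str

int, str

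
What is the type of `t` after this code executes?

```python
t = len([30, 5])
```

len() always returns int

int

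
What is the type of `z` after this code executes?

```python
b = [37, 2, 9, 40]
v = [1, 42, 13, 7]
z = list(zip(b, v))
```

list(zip(...)) returns a list of tuples

list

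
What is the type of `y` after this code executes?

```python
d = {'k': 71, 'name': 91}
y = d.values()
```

.values() returns a dict_values view object

dict_values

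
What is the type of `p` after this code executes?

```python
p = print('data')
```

print() returns None

NoneType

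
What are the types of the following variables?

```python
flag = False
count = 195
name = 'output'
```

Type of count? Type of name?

count is int; name is str

int, str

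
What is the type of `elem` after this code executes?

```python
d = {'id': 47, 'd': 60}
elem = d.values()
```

.values() returns a dict_values view object

dict_values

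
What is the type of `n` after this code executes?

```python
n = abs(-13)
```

abs() of int returns int

int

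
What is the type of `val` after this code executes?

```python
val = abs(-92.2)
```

abs() of float returns float

float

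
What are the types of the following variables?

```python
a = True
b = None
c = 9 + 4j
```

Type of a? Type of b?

a is bool; b is NoneType

bool, NoneType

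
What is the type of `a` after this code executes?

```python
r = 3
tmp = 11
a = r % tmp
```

int % int returns int (3 % 11 = 3)

int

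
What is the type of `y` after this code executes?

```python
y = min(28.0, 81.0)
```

min() of floats returns float

float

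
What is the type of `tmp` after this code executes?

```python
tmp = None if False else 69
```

Ternary: condition is False, else branch (69) taken → int

int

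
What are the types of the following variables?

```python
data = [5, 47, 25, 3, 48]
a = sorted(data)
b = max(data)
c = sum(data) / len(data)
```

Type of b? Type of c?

max of ints returns int; int / int returns float

int, float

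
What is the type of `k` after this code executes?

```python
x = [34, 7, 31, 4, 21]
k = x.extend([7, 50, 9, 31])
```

list.extend() returns None

NoneType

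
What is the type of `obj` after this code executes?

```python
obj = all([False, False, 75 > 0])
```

all() returns bool

bool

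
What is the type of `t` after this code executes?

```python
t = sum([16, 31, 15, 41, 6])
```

sum() of ints returns int

int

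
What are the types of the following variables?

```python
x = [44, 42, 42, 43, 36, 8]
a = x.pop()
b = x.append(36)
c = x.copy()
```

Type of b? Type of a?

list.append() returns None; list.pop() returns the element (int)

NoneType, int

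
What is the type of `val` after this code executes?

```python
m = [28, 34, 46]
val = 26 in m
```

'in' operator returns bool

bool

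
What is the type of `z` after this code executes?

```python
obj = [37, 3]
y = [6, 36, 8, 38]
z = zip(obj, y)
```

zip() returns a zip iterator object

zip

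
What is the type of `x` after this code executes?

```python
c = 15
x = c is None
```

'is' comparison returns bool

bool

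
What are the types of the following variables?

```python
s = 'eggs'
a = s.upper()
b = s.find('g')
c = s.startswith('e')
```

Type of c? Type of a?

str.startswith() returns bool; str.upper() returns str

bool, str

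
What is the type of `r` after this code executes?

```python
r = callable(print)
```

callable() returns bool

bool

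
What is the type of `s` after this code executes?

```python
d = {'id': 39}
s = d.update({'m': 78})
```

dict.update() returns None

NoneType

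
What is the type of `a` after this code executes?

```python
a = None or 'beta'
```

'or' with None returns the other value ('beta', str)

str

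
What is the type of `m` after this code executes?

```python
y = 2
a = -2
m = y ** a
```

int ** negative int returns float

float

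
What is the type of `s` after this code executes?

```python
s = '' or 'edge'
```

'or' returns first truthy value ('edge', which is str)

str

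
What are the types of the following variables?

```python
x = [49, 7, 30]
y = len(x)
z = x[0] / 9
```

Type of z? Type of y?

int / int returns float; len() returns int

float, int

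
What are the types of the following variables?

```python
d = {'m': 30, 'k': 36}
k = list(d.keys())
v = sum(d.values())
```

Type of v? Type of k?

sum of int values returns int; list(...) returns list

int, list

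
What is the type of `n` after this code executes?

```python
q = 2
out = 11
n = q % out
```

int % int returns int (2 % 11 = 2)

int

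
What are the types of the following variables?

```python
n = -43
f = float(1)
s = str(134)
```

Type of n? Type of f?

n is int; f is float

int, float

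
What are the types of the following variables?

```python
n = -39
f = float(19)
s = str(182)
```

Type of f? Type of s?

f is float; s is str

float, str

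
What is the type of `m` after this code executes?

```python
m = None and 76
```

'and' returns first falsy value (None)

NoneType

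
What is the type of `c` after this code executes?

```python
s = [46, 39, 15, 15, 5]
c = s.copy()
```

list.copy() returns list

list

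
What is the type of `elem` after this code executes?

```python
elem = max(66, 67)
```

max() of ints returns int

int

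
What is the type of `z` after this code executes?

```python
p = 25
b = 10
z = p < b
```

Comparison operators return bool

bool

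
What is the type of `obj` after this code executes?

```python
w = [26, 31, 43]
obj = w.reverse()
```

list.reverse() returns None

NoneType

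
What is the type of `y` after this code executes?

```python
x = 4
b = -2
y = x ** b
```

int ** negative int returns float

float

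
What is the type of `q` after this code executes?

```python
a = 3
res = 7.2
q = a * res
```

int * float returns float (3 * 7.2 = 21.6)

float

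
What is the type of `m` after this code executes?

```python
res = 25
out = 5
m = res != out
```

Comparison operators return bool

bool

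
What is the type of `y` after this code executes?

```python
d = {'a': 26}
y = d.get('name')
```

dict.get() returns None when key 'name' is not found and no default given

NoneType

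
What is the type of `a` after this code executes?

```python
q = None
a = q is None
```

'is' comparison returns bool

bool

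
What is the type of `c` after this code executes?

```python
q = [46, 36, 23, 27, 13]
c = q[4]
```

Indexing a list of ints returns int (q[4] = 13)

int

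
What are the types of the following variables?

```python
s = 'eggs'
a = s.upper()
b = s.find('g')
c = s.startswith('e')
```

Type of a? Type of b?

str.upper() returns str; str.find() returns int

str, int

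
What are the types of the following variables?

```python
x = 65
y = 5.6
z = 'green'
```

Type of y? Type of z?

y is float; z is str

float, str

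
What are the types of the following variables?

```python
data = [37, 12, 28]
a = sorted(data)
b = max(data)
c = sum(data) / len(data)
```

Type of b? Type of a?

max of ints returns int; sorted() returns list

int, list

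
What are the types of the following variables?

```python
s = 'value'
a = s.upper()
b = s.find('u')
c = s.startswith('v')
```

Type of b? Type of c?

str.find() returns int; str.startswith() returns bool

int, bool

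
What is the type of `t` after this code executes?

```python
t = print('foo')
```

print() returns None

NoneType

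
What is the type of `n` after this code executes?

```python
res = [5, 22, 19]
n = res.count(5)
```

list.count() returns int

int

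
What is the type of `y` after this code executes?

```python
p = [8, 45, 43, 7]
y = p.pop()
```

list.pop() returns the popped element (int here)

int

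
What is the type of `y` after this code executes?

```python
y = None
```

None has type NoneType

NoneType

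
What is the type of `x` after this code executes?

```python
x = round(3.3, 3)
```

round() with ndigits arg returns float

float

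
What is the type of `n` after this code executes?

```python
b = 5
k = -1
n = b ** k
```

int ** negative int returns float

float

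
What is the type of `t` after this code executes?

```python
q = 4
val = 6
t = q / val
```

int / int always returns float in Python 3 (4 / 6 = 0.666667)

float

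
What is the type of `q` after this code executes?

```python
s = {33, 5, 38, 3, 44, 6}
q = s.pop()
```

Popping from a set of ints returns int

int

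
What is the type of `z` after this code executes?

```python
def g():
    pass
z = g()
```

A function with no return statement returns None

NoneType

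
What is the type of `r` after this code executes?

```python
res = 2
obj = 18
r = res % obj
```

int % int returns int (2 % 18 = 2)

int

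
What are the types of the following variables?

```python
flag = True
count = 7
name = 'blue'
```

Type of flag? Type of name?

flag is bool; name is str

bool, str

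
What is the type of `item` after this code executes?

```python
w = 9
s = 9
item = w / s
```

int / int always returns float in Python 3 (9 / 9 = 1)

float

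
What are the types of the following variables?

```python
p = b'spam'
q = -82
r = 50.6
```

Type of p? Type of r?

p is bytes; r is float

bytes, float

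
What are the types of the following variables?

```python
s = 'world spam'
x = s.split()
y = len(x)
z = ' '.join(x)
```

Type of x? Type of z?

str.split() returns list; str.join() returns str

list, str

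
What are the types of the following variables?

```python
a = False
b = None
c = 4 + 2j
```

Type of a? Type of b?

a is bool; b is NoneType

bool, NoneType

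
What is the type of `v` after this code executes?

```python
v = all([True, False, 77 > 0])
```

all() returns bool

bool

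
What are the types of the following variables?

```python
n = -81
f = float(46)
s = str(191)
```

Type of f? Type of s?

f is float; s is str

float, str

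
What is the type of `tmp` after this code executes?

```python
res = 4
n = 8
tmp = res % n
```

int % int returns int (4 % 8 = 4)

int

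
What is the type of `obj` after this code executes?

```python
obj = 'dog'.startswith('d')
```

str.startswith() returns bool

bool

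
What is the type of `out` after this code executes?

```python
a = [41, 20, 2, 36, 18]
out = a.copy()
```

list.copy() returns list

list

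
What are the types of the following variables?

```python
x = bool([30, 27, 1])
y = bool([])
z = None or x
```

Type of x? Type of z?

bool() returns bool; None or <bool> returns the bool

bool, bool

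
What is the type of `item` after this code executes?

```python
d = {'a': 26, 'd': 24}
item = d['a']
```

Accessing dict[str, int] with key 'a' returns int value 26

int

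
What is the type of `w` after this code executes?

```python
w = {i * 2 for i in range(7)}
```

A set comprehension {expr for x in iterable} produces a set

set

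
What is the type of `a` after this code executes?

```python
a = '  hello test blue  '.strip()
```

str.strip() returns str

str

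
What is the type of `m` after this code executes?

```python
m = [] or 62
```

'or' returns first truthy value (62, which is int)

int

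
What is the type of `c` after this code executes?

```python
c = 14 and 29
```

'and' returns the last value when all truthy (29, which is int)

int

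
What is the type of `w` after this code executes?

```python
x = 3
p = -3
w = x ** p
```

int ** negative int returns float

float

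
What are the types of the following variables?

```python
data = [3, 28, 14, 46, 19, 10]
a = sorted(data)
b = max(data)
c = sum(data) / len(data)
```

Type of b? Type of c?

max of ints returns int; int / int returns float

int, float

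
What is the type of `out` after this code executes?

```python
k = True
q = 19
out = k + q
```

bool + int returns int (True is 1, so 1 + 19 = 20)

int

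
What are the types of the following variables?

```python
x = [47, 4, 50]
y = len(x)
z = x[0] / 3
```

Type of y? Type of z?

len() returns int; int / int returns float

int, float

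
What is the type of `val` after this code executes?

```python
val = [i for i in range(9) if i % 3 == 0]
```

A list comprehension [...] produces a list

list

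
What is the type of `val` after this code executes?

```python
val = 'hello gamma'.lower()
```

str.lower() returns str

str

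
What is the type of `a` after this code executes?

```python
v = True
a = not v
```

'not' always returns bool

bool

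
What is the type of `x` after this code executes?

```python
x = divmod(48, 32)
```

divmod() returns a tuple (quotient, remainder)

tuple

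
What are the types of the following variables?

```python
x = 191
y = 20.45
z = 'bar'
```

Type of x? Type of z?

x is int; z is str

int, str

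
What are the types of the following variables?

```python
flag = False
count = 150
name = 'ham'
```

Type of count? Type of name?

count is int; name is str

int, str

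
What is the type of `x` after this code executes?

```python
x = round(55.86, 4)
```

round() with ndigits arg returns float

float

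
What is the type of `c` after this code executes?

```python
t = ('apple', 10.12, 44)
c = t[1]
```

Index 1 of tuple is 10.12 which is float

float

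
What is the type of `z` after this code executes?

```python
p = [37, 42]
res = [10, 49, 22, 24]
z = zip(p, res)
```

zip() returns a zip iterator object

zip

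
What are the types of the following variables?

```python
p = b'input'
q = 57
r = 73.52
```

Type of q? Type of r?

q is int; r is float

int, float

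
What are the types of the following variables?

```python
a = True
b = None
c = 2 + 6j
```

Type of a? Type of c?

a is bool; c is complex

bool, complex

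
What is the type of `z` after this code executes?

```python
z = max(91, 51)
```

max() of ints returns int

int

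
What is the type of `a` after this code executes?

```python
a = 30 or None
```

'or' returns first truthy value (30, int)

int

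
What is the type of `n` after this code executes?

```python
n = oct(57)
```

oct() returns str representation

str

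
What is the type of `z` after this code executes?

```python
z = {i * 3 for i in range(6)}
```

A set comprehension {expr for x in iterable} produces a set

set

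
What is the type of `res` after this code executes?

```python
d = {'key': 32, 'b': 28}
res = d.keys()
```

.keys() returns a dict_keys view object

dict_keys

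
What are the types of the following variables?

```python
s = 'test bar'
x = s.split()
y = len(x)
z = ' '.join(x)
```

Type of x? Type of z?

str.split() returns list; str.join() returns str

list, str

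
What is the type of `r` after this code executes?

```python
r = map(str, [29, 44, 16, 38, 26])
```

map() returns a map iterator object

map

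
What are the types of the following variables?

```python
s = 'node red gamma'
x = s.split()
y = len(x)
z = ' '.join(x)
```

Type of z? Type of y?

str.join() returns str; len() returns int

str, int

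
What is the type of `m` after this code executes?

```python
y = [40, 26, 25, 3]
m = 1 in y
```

'in' operator returns bool

bool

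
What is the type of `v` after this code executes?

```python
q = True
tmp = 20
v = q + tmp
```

bool + int returns int (True is 1, so 1 + 20 = 21)

int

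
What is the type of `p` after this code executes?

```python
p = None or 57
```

'or' with None returns the other value (57, int)

int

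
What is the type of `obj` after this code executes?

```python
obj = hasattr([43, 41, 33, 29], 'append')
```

hasattr() returns bool

bool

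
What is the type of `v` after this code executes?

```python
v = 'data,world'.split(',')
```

str.split() returns list

list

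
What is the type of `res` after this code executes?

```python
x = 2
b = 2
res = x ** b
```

int ** positive int returns int (2 ** 2 = 4)

int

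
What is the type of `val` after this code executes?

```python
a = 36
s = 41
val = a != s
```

Comparison operators return bool

bool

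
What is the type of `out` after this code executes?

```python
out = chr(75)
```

chr() returns str (single character)

str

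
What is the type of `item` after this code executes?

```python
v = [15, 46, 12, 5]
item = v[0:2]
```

Slicing a list always returns a list

list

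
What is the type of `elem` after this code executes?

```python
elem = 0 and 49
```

'and' returns the first falsy value (0, which is int)

int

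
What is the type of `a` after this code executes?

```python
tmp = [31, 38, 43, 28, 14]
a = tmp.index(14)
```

list.index() returns int

int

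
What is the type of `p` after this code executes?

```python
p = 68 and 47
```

'and' returns the last value when all truthy (47, which is int)

int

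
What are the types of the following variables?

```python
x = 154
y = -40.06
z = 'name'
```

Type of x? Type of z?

x is int; z is str

int, str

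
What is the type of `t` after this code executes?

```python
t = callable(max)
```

callable() returns bool

bool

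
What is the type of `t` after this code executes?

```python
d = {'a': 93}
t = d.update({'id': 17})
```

dict.update() returns None

NoneType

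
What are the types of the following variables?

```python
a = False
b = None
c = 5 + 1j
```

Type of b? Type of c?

b is NoneType; c is complex

NoneType, complex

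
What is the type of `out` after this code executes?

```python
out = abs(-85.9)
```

abs() of float returns float

float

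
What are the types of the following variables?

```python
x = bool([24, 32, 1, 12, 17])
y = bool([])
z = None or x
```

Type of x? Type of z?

bool() returns bool; None or <bool> returns the bool

bool, bool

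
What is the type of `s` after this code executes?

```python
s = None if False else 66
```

Ternary: condition is False, else branch (66) taken → int

int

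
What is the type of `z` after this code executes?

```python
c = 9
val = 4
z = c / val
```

int / int always returns float in Python 3 (9 / 4 = 2.25)

float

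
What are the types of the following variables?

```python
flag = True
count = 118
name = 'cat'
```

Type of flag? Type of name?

flag is bool; name is str

bool, str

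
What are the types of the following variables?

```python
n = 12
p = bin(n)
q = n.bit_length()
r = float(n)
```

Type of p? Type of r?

bin() returns str; float() returns float

str, float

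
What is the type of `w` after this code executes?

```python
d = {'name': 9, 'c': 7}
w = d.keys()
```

.keys() returns a dict_keys view object

dict_keys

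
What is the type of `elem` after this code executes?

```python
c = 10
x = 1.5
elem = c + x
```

int + float returns float (10 + 1.5 = 11.5)

float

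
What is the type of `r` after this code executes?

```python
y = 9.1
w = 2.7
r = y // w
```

float // float returns float (floor division preserves float type)

float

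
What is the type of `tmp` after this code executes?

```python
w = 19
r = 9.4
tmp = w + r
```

int + float returns float (19 + 9.4 = 28.4)

float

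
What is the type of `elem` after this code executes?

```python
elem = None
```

None has type NoneType

NoneType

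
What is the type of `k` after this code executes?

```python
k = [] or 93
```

'or' returns first truthy value (93, which is int)

int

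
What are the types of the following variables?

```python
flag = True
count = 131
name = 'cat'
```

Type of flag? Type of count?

flag is bool; count is int

bool, int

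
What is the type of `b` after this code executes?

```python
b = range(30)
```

range() returns a range object

range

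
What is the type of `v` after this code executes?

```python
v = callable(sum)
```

callable() returns bool

bool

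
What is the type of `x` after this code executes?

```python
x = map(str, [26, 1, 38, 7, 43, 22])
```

map() returns a map iterator object

map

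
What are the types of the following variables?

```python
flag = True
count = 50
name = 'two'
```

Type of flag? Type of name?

flag is bool; name is str

bool, str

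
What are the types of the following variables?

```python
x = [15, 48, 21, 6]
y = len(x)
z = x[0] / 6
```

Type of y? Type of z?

len() returns int; int / int returns float

int, float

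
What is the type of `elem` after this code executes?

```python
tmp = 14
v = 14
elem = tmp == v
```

Equality comparison returns bool

bool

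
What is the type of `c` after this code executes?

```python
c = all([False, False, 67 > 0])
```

all() returns bool

bool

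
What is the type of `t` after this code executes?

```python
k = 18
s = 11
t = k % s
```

int % int returns int (18 % 11 = 7)

int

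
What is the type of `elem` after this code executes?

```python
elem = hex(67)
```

hex() returns str representation

str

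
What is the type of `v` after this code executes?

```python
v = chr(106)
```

chr() returns str (single character)

str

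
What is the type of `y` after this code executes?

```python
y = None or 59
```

'or' with None returns the other value (59, int)

int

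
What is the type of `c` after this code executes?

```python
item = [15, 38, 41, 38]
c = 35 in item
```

'in' operator returns bool

bool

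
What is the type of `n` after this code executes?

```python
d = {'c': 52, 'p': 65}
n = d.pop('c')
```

dict.pop() returns the value (int)

int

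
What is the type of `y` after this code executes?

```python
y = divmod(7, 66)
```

divmod() returns a tuple (quotient, remainder)

tuple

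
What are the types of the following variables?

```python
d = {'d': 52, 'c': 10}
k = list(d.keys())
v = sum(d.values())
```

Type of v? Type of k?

sum of int values returns int; list(...) returns list

int, list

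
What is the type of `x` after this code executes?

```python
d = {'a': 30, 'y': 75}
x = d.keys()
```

.keys() returns a dict_keys view object

dict_keys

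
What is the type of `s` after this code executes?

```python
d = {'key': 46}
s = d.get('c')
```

dict.get() returns None when key 'c' is not found and no default given

NoneType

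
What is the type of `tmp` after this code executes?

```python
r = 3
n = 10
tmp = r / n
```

int / int always returns float in Python 3 (3 / 10 = 0.3)

float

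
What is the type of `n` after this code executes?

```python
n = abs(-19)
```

abs() of int returns int

int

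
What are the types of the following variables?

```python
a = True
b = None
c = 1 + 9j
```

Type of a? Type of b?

a is bool; b is NoneType

bool, NoneType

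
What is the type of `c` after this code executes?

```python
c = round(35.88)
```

round() with no ndigits arg returns int

int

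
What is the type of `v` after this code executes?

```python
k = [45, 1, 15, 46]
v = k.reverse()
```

list.reverse() returns None

NoneType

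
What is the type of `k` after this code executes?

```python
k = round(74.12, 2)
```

round() with ndigits arg returns float

float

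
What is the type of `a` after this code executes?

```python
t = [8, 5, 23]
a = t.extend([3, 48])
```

list.extend() returns None

NoneType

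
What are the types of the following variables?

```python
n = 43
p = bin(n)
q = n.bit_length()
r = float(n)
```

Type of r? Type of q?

float() returns float; int.bit_length() returns int

float, int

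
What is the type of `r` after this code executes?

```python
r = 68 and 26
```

'and' returns the last value when all truthy (26, which is int)

int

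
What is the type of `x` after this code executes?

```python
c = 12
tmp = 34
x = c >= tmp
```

Comparison operators return bool

bool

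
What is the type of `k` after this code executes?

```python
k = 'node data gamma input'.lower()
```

str.lower() returns str

str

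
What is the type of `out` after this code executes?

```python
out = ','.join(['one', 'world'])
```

str.join() returns str

str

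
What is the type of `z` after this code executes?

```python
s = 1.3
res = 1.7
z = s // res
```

float // float returns float (floor division preserves float type)

float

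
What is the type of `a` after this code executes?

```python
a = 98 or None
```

'or' returns first truthy value (98, int)

int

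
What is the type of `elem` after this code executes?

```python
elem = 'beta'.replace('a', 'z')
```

str.replace() returns str

str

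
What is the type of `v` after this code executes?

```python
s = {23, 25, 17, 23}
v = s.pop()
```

Popping from a set of ints returns int

int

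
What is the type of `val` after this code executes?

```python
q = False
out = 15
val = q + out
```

bool + int returns int (False is 0, so 0 + 15 = 15)

int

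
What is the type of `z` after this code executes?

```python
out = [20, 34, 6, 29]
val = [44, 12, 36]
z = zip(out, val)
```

zip() returns a zip iterator object

zip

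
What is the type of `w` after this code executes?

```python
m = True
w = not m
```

'not' always returns bool

bool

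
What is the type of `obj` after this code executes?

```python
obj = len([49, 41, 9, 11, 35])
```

len() always returns int

int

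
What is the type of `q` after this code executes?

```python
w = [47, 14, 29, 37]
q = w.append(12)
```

list.append() returns None (mutates in place)

NoneType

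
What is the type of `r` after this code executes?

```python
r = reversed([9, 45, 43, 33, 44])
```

reversed() on a list returns a list_reverseiterator

list_reverseiterator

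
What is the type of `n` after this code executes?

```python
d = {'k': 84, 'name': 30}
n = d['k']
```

Accessing dict[str, int] with key 'k' returns int value 84

int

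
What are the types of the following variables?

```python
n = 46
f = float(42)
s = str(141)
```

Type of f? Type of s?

f is float; s is str

float, str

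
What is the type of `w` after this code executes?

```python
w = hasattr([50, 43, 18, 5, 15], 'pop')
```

hasattr() returns bool

bool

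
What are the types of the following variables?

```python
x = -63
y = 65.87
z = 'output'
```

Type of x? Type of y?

x is int; y is float

int, float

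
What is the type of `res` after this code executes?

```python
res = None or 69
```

'or' with None returns the other value (69, int)

int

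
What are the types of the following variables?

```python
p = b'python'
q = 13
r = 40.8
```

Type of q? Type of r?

q is int; r is float

int, float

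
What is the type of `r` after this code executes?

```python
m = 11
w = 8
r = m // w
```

int // int returns int (11 // 8 = 1)

int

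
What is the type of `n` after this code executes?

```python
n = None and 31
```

'and' returns first falsy value (None)

NoneType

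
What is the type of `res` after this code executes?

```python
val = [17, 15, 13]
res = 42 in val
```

'in' operator returns bool

bool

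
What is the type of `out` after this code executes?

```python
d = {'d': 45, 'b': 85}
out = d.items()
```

dict.items() returns a dict_items view

dict_items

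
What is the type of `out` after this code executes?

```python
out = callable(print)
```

callable() returns bool

bool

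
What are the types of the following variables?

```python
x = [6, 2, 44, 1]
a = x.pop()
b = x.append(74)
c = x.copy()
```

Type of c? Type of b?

list.copy() returns list; list.append() returns None

list, NoneType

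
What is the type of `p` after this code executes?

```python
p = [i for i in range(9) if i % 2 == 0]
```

A list comprehension [...] produces a list

list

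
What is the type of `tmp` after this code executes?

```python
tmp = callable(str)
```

callable() returns bool

bool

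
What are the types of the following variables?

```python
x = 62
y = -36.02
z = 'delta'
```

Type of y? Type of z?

y is float; z is str

float, str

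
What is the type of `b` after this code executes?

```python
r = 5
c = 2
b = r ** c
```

int ** positive int returns int (5 ** 2 = 25)

int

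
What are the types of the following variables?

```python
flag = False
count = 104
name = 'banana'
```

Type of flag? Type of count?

flag is bool; count is int

bool, int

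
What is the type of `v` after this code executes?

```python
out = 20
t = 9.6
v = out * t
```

int * float returns float (20 * 9.6 = 192.0)

float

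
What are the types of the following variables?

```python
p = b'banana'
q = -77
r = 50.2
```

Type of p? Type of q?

p is bytes; q is int

bytes, int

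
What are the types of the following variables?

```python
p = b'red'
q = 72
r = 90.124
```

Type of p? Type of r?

p is bytes; r is float

bytes, float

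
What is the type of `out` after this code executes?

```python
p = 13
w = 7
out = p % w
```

int % int returns int (13 % 7 = 6)

int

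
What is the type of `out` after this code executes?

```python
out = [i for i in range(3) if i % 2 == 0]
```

A list comprehension [...] produces a list

list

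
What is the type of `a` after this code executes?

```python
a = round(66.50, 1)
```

round() with ndigits arg returns float

float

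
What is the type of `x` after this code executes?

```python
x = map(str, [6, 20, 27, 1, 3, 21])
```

map() returns a map iterator object

map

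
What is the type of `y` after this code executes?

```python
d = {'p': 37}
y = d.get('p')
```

dict.get() returns the value (int) when key is found

int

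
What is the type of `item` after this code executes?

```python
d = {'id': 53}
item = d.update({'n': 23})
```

dict.update() returns None

NoneType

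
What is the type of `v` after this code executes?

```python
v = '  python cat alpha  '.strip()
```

str.strip() returns str

str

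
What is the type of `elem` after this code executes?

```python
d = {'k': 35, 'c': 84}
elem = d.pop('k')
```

dict.pop() returns the value (int)

int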